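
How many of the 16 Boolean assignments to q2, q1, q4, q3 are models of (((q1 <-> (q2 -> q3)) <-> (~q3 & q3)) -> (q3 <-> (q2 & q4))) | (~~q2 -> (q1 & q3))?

14

Initial set: {T ((((q1 <-> (q2 -> q3)) <-> (~q3 & q3)) -> (q3 <-> (q2 & q4))) | (~~q2 -> (q1 & q3)))}.
T ((((q1 <-> (q2 -> q3)) <-> (~q3 & q3)) -> (q3 <-> (q2 & q4))) | (~~q2 -> (q1 & q3))): β-rule — branch into T (((q1 <-> (q2 -> q3)) <-> (~q3 & q3)) -> (q3 <-> (q2 & q4)))  //  T (~~q2 -> (q1 & q3)).
  branch 1 (add T (((q1 <-> (q2 -> q3)) <-> (~q3 & q3)) -> (q3 <-> (q2 & q4)))):
    T (((q1 <-> (q2 -> q3)) <-> (~q3 & q3)) -> (q3 <-> (q2 & q4))): β-rule — branch into F ((q1 <-> (q2 -> q3)) <-> (~q3 & q3))  //  T (q3 <-> (q2 & q4)).
      branch 1.1 (add F ((q1 <-> (q2 -> q3)) <-> (~q3 & q3))):
        F ((q1 <-> (q2 -> q3)) <-> (~q3 & q3)): β-rule — branch into T (q1 <-> (q2 -> q3)), F (~q3 & q3)  //  F (q1 <-> (q2 -> q3)), T (~q3 & q3).
          branch 1.1.1 (add T (q1 <-> (q2 -> q3)), F (~q3 & q3)):
            T (q1 <-> (q2 -> q3)): β-rule — branch into T q1, T (q2 -> q3)  //  F q1, F (q2 -> q3).
              branch 1.1.1.1 (add T q1, T (q2 -> q3)):
                F (~q3 & q3): β-rule — branch into F ~q3  //  F q3.
                  branch 1.1.1.1.1 (add F ~q3):
                    T (q2 -> q3): β-rule — branch into F q2  //  T q3.
                      branch 1.1.1.1.1.1 (add F q2):
                        ○ open, literals {q1=1, q2=0, q3=1}.
                      branch 1.1.1.1.1.2 (add T q3):
                        ○ open, literals {q1=1, q3=1}.
                  branch 1.1.1.1.2 (add F q3):
                    T (q2 -> q3): β-rule — branch into F q2  //  T q3.
                      branch 1.1.1.1.2.1 (add F q2):
                        ○ open, literals {q1=1, q2=0, q3=0}.
                      branch 1.1.1.1.2.2 (add T q3):
                        × closes — contains both q3 and ~q3.
              branch 1.1.1.2 (add F q1, F (q2 -> q3)):
                F (q2 -> q3): α-rule — add T q2, F q3.
                F (~q3 & q3): β-rule — branch into F ~q3  //  F q3.
                  branch 1.1.1.2.1 (add F ~q3):
                    × closes — contains both q3 and ~q3.
                  branch 1.1.1.2.2 (add F q3):
                    ○ open, literals {q1=0, q2=1, q3=0}.
          branch 1.1.2 (add F (q1 <-> (q2 -> q3)), T (~q3 & q3)):
            T (~q3 & q3): α-rule — add T ~q3, T q3.
            × closes — contains both q3 and ~q3.
      branch 1.2 (add T (q3 <-> (q2 & q4))):
        T (q3 <-> (q2 & q4)): β-rule — branch into T q3, T (q2 & q4)  //  F q3, F (q2 & q4).
          branch 1.2.1 (add T q3, T (q2 & q4)):
            T (q2 & q4): α-rule — add T q2, T q4.
            ○ open, literals {q2=1, q3=1, q4=1}.
          branch 1.2.2 (add F q3, F (q2 & q4)):
            F (q2 & q4): β-rule — branch into F q2  //  F q4.
              branch 1.2.2.1 (add F q2):
                ○ open, literals {q2=0, q3=0}.
              branch 1.2.2.2 (add F q4):
                ○ open, literals {q3=0, q4=0}.
  branch 2 (add T (~~q2 -> (q1 & q3))):
    T (~~q2 -> (q1 & q3)): β-rule — branch into F ~~q2  //  T (q1 & q3).
      branch 2.1 (add F ~~q2):
        F ~~q2: drop double negation, giving F q2.
        ○ open, literals {q2=0}.
      branch 2.2 (add T (q1 & q3)):
        T (q1 & q3): α-rule — add T q1, T q3.
        ○ open, literals {q1=1, q3=1}.
3 branches closed, 9 open.
Each open branch fixes some atoms; the unmentioned ones are free. Counting distinct full assignments: branch {q1=1, q2=0, q3=1} (q4) contributes 2 new; branch {q1=1, q3=1} (q2, q4) contributes 2 new; branch {q1=1, q2=0, q3=0} (q4) contributes 2 new; branch {q1=0, q2=1, q3=0} (q4) contributes 2 new; branch {q2=1, q3=1, q4=1} (q1) contributes 1 new; branch {q2=0, q3=0} (q1, q4) contributes 2 new; branch {q3=0, q4=0} (q2, q1) contributes 1 new; branch {q2=0} (q1, q4, q3) contributes 2 new; branch {q1=1, q3=1} (q2, q4) contributes 0 new. Total: 14.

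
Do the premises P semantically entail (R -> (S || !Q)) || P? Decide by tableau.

Yes

Initial set: {P; !((R -> (S || !Q)) || P)}.
!((R -> (S || !Q)) || P): α-rule — add !(R -> (S || !Q)), !P.
× closes — contains both P and !P.
All 1 branch closes.
Every branch closed, so the premises entail the conclusion.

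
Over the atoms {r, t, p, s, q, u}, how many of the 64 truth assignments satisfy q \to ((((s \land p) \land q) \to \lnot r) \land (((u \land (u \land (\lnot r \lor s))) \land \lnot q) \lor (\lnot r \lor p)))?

52

Initial set: {(q \to ((((s \land p) \land q) \to \lnot r) \land (((u \land (u \land (\lnot r \lor s))) \land \lnot q) \lor (\lnot r \lor p))))}.
(q \to ((((s \land p) \land q) \to \lnot r) \land (((u \land (u \land (\lnot r \lor s))) \land \lnot q) \lor (\lnot r \lor p)))): β-rule — branch into \lnot q  //  ((((s \land p) \land q) \to \lnot r) \land (((u \land (u \land (\lnot r \lor s))) \land \lnot q) \lor (\lnot r \lor p))).
  branch 1 (add \lnot q):
    ○ open, literals {q=F}.
  branch 2 (add ((((s \land p) \land q) \to \lnot r) \land (((u \land (u \land (\lnot r \lor s))) \land \lnot q) \lor (\lnot r \lor p)))):
    ((((s \land p) \land q) \to \lnot r) \land (((u \land (u \land (\lnot r \lor s))) \land \lnot q) \lor (\lnot r \lor p))): α-rule — add (((s \land p) \land q) \to \lnot r), (((u \land (u \land (\lnot r \lor s))) \land \lnot q) \lor (\lnot r \lor p)).
    (((s \land p) \land q) \to \lnot r): β-rule — branch into \lnot ((s \land p) \land q)  //  \lnot r.
      branch 2.1 (add \lnot ((s \land p) \land q)):
        (((u \land (u \land (\lnot r \lor s))) \land \lnot q) \lor (\lnot r \lor p)): β-rule — branch into ((u \land (u \land (\lnot r \lor s))) \land \lnot q)  //  (\lnot r \lor p).
          branch 2.1.1 (add ((u \land (u \land (\lnot r \lor s))) \land \lnot q)):
            ((u \land (u \land (\lnot r \lor s))) \land \lnot q): α-rule — add (u \land (u \land (\lnot r \lor s))), \lnot q.
            (u \land (u \land (\lnot r \lor s))): α-rule — add u, (u \land (\lnot r \lor s)).
            (u \land (\lnot r \lor s)): α-rule — add u, (\lnot r \lor s).
            \lnot ((s \land p) \land q): β-rule — branch into \lnot (s \land p)  //  \lnot q.
              branch 2.1.1.1 (add \lnot (s \land p)):
                (\lnot r \lor s): β-rule — branch into \lnot r  //  s.
                  branch 2.1.1.1.1 (add \lnot r):
                    \lnot (s \land p): β-rule — branch into \lnot s  //  \lnot p.
                      branch 2.1.1.1.1.1 (add \lnot s):
                        ○ open, literals {q=F, r=F, s=F, u=T}.
                      branch 2.1.1.1.1.2 (add \lnot p):
                        ○ open, literals {p=F, q=F, r=F, u=T}.
                  branch 2.1.1.1.2 (add s):
                    \lnot (s \land p): β-rule — branch into \lnot s  //  \lnot p.
                      branch 2.1.1.1.2.1 (add \lnot s):
                        × closes — contains both s and \lnot s.
                      branch 2.1.1.1.2.2 (add \lnot p):
                        ○ open, literals {p=F, q=F, s=T, u=T}.
              branch 2.1.1.2 (add \lnot q):
                (\lnot r \lor s): β-rule — branch into \lnot r  //  s.
                  branch 2.1.1.2.1 (add \lnot r):
                    ○ open, literals {q=F, r=F, u=T}.
                  branch 2.1.1.2.2 (add s):
                    ○ open, literals {q=F, s=T, u=T}.
          branch 2.1.2 (add (\lnot r \lor p)):
            \lnot ((s \land p) \land q): β-rule — branch into \lnot (s \land p)  //  \lnot q.
              branch 2.1.2.1 (add \lnot (s \land p)):
                (\lnot r \lor p): β-rule — branch into \lnot r  //  p.
                  branch 2.1.2.1.1 (add \lnot r):
                    \lnot (s \land p): β-rule — branch into \lnot s  //  \lnot p.
                      branch 2.1.2.1.1.1 (add \lnot s):
                        ○ open, literals {r=F, s=F}.
                      branch 2.1.2.1.1.2 (add \lnot p):
                        ○ open, literals {p=F, r=F}.
                  branch 2.1.2.1.2 (add p):
                    \lnot (s \land p): β-rule — branch into \lnot s  //  \lnot p.
                      branch 2.1.2.1.2.1 (add \lnot s):
                        ○ open, literals {p=T, s=F}.
                      branch 2.1.2.1.2.2 (add \lnot p):
                        × closes — contains both p and \lnot p.
              branch 2.1.2.2 (add \lnot q):
                (\lnot r \lor p): β-rule — branch into \lnot r  //  p.
                  branch 2.1.2.2.1 (add \lnot r):
                    ○ open, literals {q=F, r=F}.
                  branch 2.1.2.2.2 (add p):
                    ○ open, literals {p=T, q=F}.
      branch 2.2 (add \lnot r):
        (((u \land (u \land (\lnot r \lor s))) \land \lnot q) \lor (\lnot r \lor p)): β-rule — branch into ((u \land (u \land (\lnot r \lor s))) \land \lnot q)  //  (\lnot r \lor p).
          branch 2.2.1 (add ((u \land (u \land (\lnot r \lor s))) \land \lnot q)):
            ((u \land (u \land (\lnot r \lor s))) \land \lnot q): α-rule — add (u \land (u \land (\lnot r \lor s))), \lnot q.
            (u \land (u \land (\lnot r \lor s))): α-rule — add u, (u \land (\lnot r \lor s)).
            (u \land (\lnot r \lor s)): α-rule — add u, (\lnot r \lor s).
            (\lnot r \lor s): β-rule — branch into \lnot r  //  s.
              branch 2.2.1.1 (add \lnot r):
                ○ open, literals {q=F, r=F, u=T}.
              branch 2.2.1.2 (add s):
                ○ open, literals {q=F, r=F, s=T, u=T}.
          branch 2.2.2 (add (\lnot r \lor p)):
            (\lnot r \lor p): β-rule — branch into \lnot r  //  p.
              branch 2.2.2.1 (add \lnot r):
                ○ open, literals {r=F}.
              branch 2.2.2.2 (add p):
                ○ open, literals {p=T, r=F}.
2 branches closed, 15 open.
Each open branch fixes some atoms; the unmentioned ones are free. Counting distinct full assignments: branch {q=F} (r, t, p, s, u) contributes 32 new; branch {q=F, r=F, s=F, u=T} (t, p) contributes 0 new; branch {p=F, q=F, r=F, u=T} (t, s) contributes 0 new; branch {p=F, q=F, s=T, u=T} (r, t) contributes 0 new; branch {q=F, r=F, u=T} (t, p, s) contributes 0 new; branch {q=F, s=T, u=T} (r, t, p) contributes 0 new; branch {r=F, s=F} (t, p, q, u) contributes 8 new; branch {p=F, r=F} (t, s, q, u) contributes 4 new; branch {p=T, s=F} (r, t, q, u) contributes 4 new; branch {q=F, r=F} (t, p, s, u) contributes 0 new; branch {p=T, q=F} (r, t, s, u) contributes 0 new; branch {q=F, r=F, u=T} (t, p, s) contributes 0 new; branch {q=F, r=F, s=T, u=T} (t, p) contributes 0 new; branch {r=F} (t, p, s, q, u) contributes 4 new; branch {p=T, r=F} (t, s, q, u) contributes 0 new. Total: 52.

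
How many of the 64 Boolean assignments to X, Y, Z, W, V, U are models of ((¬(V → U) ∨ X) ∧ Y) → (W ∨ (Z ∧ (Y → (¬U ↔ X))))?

Initial set: {T (((¬(V → U) ∨ X) ∧ Y) → (W ∨ (Z ∧ (Y → (¬U ↔ X)))))}.
T (((¬(V → U) ∨ X) ∧ Y) → (W ∨ (Z ∧ (Y → (¬U ↔ X))))): β-rule — branch into F ((¬(V → U) ∨ X) ∧ Y)  //  T (W ∨ (Z ∧ (Y → (¬U ↔ X)))).
  branch 1 (add F ((¬(V → U) ∨ X) ∧ Y)):
    F ((¬(V → U) ∨ X) ∧ Y): β-rule — branch into F (¬(V → U) ∨ X)  //  F Y.
      branch 1.1 (add F (¬(V → U) ∨ X)):
        F (¬(V → U) ∨ X): α-rule — add F ¬(V → U), F X.
        F ¬(V → U): β-rule — branch into F V  //  T U.
          branch 1.1.1 (add F V):
            ○ open, literals {V=F, X=F}.
          branch 1.1.2 (add T U):
            ○ open, literals {U=T, X=F}.
      branch 1.2 (add F Y):
        ○ open, literals {Y=F}.
  branch 2 (add T (W ∨ (Z ∧ (Y → (¬U ↔ X))))):
    T (W ∨ (Z ∧ (Y → (¬U ↔ X)))): β-rule — branch into T W  //  T (Z ∧ (Y → (¬U ↔ X))).
      branch 2.1 (add T W):
        ○ open, literals {W=T}.
      branch 2.2 (add T (Z ∧ (Y → (¬U ↔ X)))):
        T (Z ∧ (Y → (¬U ↔ X))): α-rule — add T Z, T (Y → (¬U ↔ X)).
        T (Y → (¬U ↔ X)): β-rule — branch into F Y  //  T (¬U ↔ X).
          branch 2.2.1 (add F Y):
            ○ open, literals {Y=F, Z=T}.
          branch 2.2.2 (add T (¬U ↔ X)):
            T (¬U ↔ X): β-rule — branch into T ¬U, T X  //  F ¬U, F X.
              branch 2.2.2.1 (add T ¬U, T X):
                ○ open, literals {U=F, X=T, Z=T}.
              branch 2.2.2.2 (add F ¬U, F X):
                ○ open, literals {U=T, X=F, Z=T}.
0 branches closed, 7 open.
Each open branch fixes some atoms; the unmentioned ones are free. Counting distinct full assignments: branch {V=F, X=F} (Y, Z, W, U) contributes 16 new; branch {U=T, X=F} (Y, Z, W, V) contributes 8 new; branch {Y=F} (X, Z, W, V, U) contributes 20 new; branch {W=T} (X, Y, Z, V, U) contributes 10 new; branch {Y=F, Z=T} (X, W, V, U) contributes 0 new; branch {U=F, X=T, Z=T} (Y, W, V) contributes 2 new; branch {U=T, X=F, Z=T} (Y, W, V) contributes 0 new. Total: 56.

56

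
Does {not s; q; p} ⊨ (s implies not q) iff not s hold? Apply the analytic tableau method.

Yes

Initial set: {T not s; T q; T p; F ((s implies not q) iff not s)}.
F ((s implies not q) iff not s): β-rule — branch into T (s implies not q), F not s  //  F (s implies not q), T not s.
  branch 1 (add T (s implies not q), F not s):
    × closes — contains both s and not s.
  branch 2 (add F (s implies not q), T not s):
    F (s implies not q): α-rule — add T s, F not q.
    × closes — contains both s and not s.
All 2 branches close.
Every branch closed, so the premises entail the conclusion.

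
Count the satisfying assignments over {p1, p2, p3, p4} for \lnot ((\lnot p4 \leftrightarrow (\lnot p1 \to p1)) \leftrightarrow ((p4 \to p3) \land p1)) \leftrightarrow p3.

Initial set: {(\lnot ((\lnot p4 \leftrightarrow (\lnot p1 \to p1)) \leftrightarrow ((p4 \to p3) \land p1)) \leftrightarrow p3)}.
(\lnot ((\lnot p4 \leftrightarrow (\lnot p1 \to p1)) \leftrightarrow ((p4 \to p3) \land p1)) \leftrightarrow p3): β-rule — branch into \lnot ((\lnot p4 \leftrightarrow (\lnot p1 \to p1)) \leftrightarrow ((p4 \to p3) \land p1)), p3  //  \lnot \lnot ((\lnot p4 \leftrightarrow (\lnot p1 \to p1)) \leftrightarrow ((p4 \to p3) \land p1)), \lnot p3.
  branch 1 (add \lnot ((\lnot p4 \leftrightarrow (\lnot p1 \to p1)) \leftrightarrow ((p4 \to p3) \land p1)), p3):
    \lnot ((\lnot p4 \leftrightarrow (\lnot p1 \to p1)) \leftrightarrow ((p4 \to p3) \land p1)): β-rule — branch into (\lnot p4 \leftrightarrow (\lnot p1 \to p1)), \lnot ((p4 \to p3) \land p1)  //  \lnot (\lnot p4 \leftrightarrow (\lnot p1 \to p1)), ((p4 \to p3) \land p1).
      branch 1.1 (add (\lnot p4 \leftrightarrow (\lnot p1 \to p1)), \lnot ((p4 \to p3) \land p1)):
        (\lnot p4 \leftrightarrow (\lnot p1 \to p1)): β-rule — branch into \lnot p4, (\lnot p1 \to p1)  //  \lnot \lnot p4, \lnot (\lnot p1 \to p1).
          branch 1.1.1 (add \lnot p4, (\lnot p1 \to p1)):
            \lnot ((p4 \to p3) \land p1): β-rule — branch into \lnot (p4 \to p3)  //  \lnot p1.
              branch 1.1.1.1 (add \lnot (p4 \to p3)):
                \lnot (p4 \to p3): α-rule — add p4, \lnot p3.
                × closes — contains both p4 and \lnot p4.
              branch 1.1.1.2 (add \lnot p1):
                (\lnot p1 \to p1): β-rule — branch into \lnot \lnot p1  //  p1.
                  branch 1.1.1.2.1 (add \lnot \lnot p1):
                    × closes — contains both p1 and \lnot p1.
                  branch 1.1.1.2.2 (add p1):
                    × closes — contains both p1 and \lnot p1.
          branch 1.1.2 (add \lnot \lnot p4, \lnot (\lnot p1 \to p1)):
            \lnot (\lnot p1 \to p1): α-rule — add \lnot p1, \lnot p1.
            \lnot ((p4 \to p3) \land p1): β-rule — branch into \lnot (p4 \to p3)  //  \lnot p1.
              branch 1.1.2.1 (add \lnot (p4 \to p3)):
                \lnot (p4 \to p3): α-rule — add p4, \lnot p3.
                × closes — contains both p3 and \lnot p3.
              branch 1.1.2.2 (add \lnot p1):
                ○ open, literals {p1=0, p3=1, p4=1}.
      branch 1.2 (add \lnot (\lnot p4 \leftrightarrow (\lnot p1 \to p1)), ((p4 \to p3) \land p1)):
        ((p4 \to p3) \land p1): α-rule — add (p4 \to p3), p1.
        \lnot (\lnot p4 \leftrightarrow (\lnot p1 \to p1)): β-rule — branch into \lnot p4, \lnot (\lnot p1 \to p1)  //  \lnot \lnot p4, (\lnot p1 \to p1).
          branch 1.2.1 (add \lnot p4, \lnot (\lnot p1 \to p1)):
            \lnot (\lnot p1 \to p1): α-rule — add \lnot p1, \lnot p1.
            × closes — contains both p1 and \lnot p1.
          branch 1.2.2 (add \lnot \lnot p4, (\lnot p1 \to p1)):
            (p4 \to p3): β-rule — branch into \lnot p4  //  p3.
              branch 1.2.2.1 (add \lnot p4):
                × closes — contains both p4 and \lnot p4.
              branch 1.2.2.2 (add p3):
                (\lnot p1 \to p1): β-rule — branch into \lnot \lnot p1  //  p1.
                  branch 1.2.2.2.1 (add \lnot \lnot p1):
                    ○ open, literals {p1=1, p3=1, p4=1}.
                  branch 1.2.2.2.2 (add p1):
                    ○ open, literals {p1=1, p3=1, p4=1}.
  branch 2 (add \lnot \lnot ((\lnot p4 \leftrightarrow (\lnot p1 \to p1)) \leftrightarrow ((p4 \to p3) \land p1)), \lnot p3):
    \lnot \lnot ((\lnot p4 \leftrightarrow (\lnot p1 \to p1)) \leftrightarrow ((p4 \to p3) \land p1)): β-rule — branch into (\lnot p4 \leftrightarrow (\lnot p1 \to p1)), ((p4 \to p3) \land p1)  //  \lnot (\lnot p4 \leftrightarrow (\lnot p1 \to p1)), \lnot ((p4 \to p3) \land p1).
      branch 2.1 (add (\lnot p4 \leftrightarrow (\lnot p1 \to p1)), ((p4 \to p3) \land p1)):
        ((p4 \to p3) \land p1): α-rule — add (p4 \to p3), p1.
        (\lnot p4 \leftrightarrow (\lnot p1 \to p1)): β-rule — branch into \lnot p4, (\lnot p1 \to p1)  //  \lnot \lnot p4, \lnot (\lnot p1 \to p1).
          branch 2.1.1 (add \lnot p4, (\lnot p1 \to p1)):
            (p4 \to p3): β-rule — branch into \lnot p4  //  p3.
              branch 2.1.1.1 (add \lnot p4):
                (\lnot p1 \to p1): β-rule — branch into \lnot \lnot p1  //  p1.
                  branch 2.1.1.1.1 (add \lnot \lnot p1):
                    ○ open, literals {p1=1, p3=0, p4=0}.
                  branch 2.1.1.1.2 (add p1):
                    ○ open, literals {p1=1, p3=0, p4=0}.
              branch 2.1.1.2 (add p3):
                × closes — contains both p3 and \lnot p3.
          branch 2.1.2 (add \lnot \lnot p4, \lnot (\lnot p1 \to p1)):
            \lnot (\lnot p1 \to p1): α-rule — add \lnot p1, \lnot p1.
            × closes — contains both p1 and \lnot p1.
      branch 2.2 (add \lnot (\lnot p4 \leftrightarrow (\lnot p1 \to p1)), \lnot ((p4 \to p3) \land p1)):
        \lnot (\lnot p4 \leftrightarrow (\lnot p1 \to p1)): β-rule — branch into \lnot p4, \lnot (\lnot p1 \to p1)  //  \lnot \lnot p4, (\lnot p1 \to p1).
          branch 2.2.1 (add \lnot p4, \lnot (\lnot p1 \to p1)):
            \lnot (\lnot p1 \to p1): α-rule — add \lnot p1, \lnot p1.
            \lnot ((p4 \to p3) \land p1): β-rule — branch into \lnot (p4 \to p3)  //  \lnot p1.
              branch 2.2.1.1 (add \lnot (p4 \to p3)):
                \lnot (p4 \to p3): α-rule — add p4, \lnot p3.
                × closes — contains both p4 and \lnot p4.
              branch 2.2.1.2 (add \lnot p1):
                ○ open, literals {p1=0, p3=0, p4=0}.
          branch 2.2.2 (add \lnot \lnot p4, (\lnot p1 \to p1)):
            \lnot ((p4 \to p3) \land p1): β-rule — branch into \lnot (p4 \to p3)  //  \lnot p1.
              branch 2.2.2.1 (add \lnot (p4 \to p3)):
                \lnot (p4 \to p3): α-rule — add p4, \lnot p3.
                (\lnot p1 \to p1): β-rule — branch into \lnot \lnot p1  //  p1.
                  branch 2.2.2.1.1 (add \lnot \lnot p1):
                    ○ open, literals {p1=1, p3=0, p4=1}.
                  branch 2.2.2.1.2 (add p1):
                    ○ open, literals {p1=1, p3=0, p4=1}.
              branch 2.2.2.2 (add \lnot p1):
                (\lnot p1 \to p1): β-rule — branch into \lnot \lnot p1  //  p1.
                  branch 2.2.2.2.1 (add \lnot \lnot p1):
                    × closes — contains both p1 and \lnot p1.
                  branch 2.2.2.2.2 (add p1):
                    × closes — contains both p1 and \lnot p1.
11 branches closed, 8 open.
Each open branch fixes some atoms; the unmentioned ones are free. Counting distinct full assignments: branch {p1=0, p3=1, p4=1} (p2) contributes 2 new; branch {p1=1, p3=1, p4=1} (p2) contributes 2 new; branch {p1=1, p3=1, p4=1} (p2) contributes 0 new; branch {p1=1, p3=0, p4=0} (p2) contributes 2 new; branch {p1=1, p3=0, p4=0} (p2) contributes 0 new; branch {p1=0, p3=0, p4=0} (p2) contributes 2 new; branch {p1=1, p3=0, p4=1} (p2) contributes 2 new; branch {p1=1, p3=0, p4=1} (p2) contributes 0 new. Total: 10.

10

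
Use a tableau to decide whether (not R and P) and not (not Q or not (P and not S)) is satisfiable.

Satisfiable

Initial set: {((not R and P) and not (not Q or not (P and not S)))}.
((not R and P) and not (not Q or not (P and not S))): α-rule — add (not R and P), not (not Q or not (P and not S)).
(not R and P): α-rule — add not R, P.
not (not Q or not (P and not S)): α-rule — add not not Q, not not (P and not S).
not not (P and not S): α-rule — add P, not S.
○ open, literals {P=true, Q=true, R=false, S=false}.
0 branches closed, 1 open.
An open branch gives a satisfying assignment: P=true, Q=true, R=false, S=false.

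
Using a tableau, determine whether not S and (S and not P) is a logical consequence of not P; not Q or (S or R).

No

Initial set: {not P; (not Q or (S or R)); not (not S and (S and not P))}.
(not Q or (S or R)): β-rule — branch into not Q  //  (S or R).
  branch 1 (add not Q):
    not (not S and (S and not P)): β-rule — branch into not not S  //  not (S and not P).
      branch 1.1 (add not not S):
        ○ open, literals {P=F, Q=F, S=T}.
      branch 1.2 (add not (S and not P)):
        not (S and not P): β-rule — branch into not S  //  not not P.
          branch 1.2.1 (add not S):
            ○ open, literals {P=F, Q=F, S=F}.
          branch 1.2.2 (add not not P):
            × closes — contains both P and not P.
  branch 2 (add (S or R)):
    not (not S and (S and not P)): β-rule — branch into not not S  //  not (S and not P).
      branch 2.1 (add not not S):
        (S or R): β-rule — branch into S  //  R.
          branch 2.1.1 (add S):
            ○ open, literals {P=F, S=T}.
          branch 2.1.2 (add R):
            ○ open, literals {P=F, R=T, S=T}.
      branch 2.2 (add not (S and not P)):
        (S or R): β-rule — branch into S  //  R.
          branch 2.2.1 (add S):
            not (S and not P): β-rule — branch into not S  //  not not P.
              branch 2.2.1.1 (add not S):
                × closes — contains both S and not S.
              branch 2.2.1.2 (add not not P):
                × closes — contains both P and not P.
          branch 2.2.2 (add R):
            not (S and not P): β-rule — branch into not S  //  not not P.
              branch 2.2.2.1 (add not S):
                ○ open, literals {P=F, R=T, S=F}.
              branch 2.2.2.2 (add not not P):
                × closes — contains both P and not P.
4 branches closed, 5 open.
An open branch gives a countermodel: P=F, Q=F, S=T (unmentioned atoms arbitrary); the premises hold there but the conclusion fails.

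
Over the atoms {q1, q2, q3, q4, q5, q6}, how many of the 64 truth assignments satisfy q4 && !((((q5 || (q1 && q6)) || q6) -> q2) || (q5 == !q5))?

Initial set: {(q4 && !((((q5 || (q1 && q6)) || q6) -> q2) || (q5 == !q5)))}.
(q4 && !((((q5 || (q1 && q6)) || q6) -> q2) || (q5 == !q5))): α-rule — add q4, !((((q5 || (q1 && q6)) || q6) -> q2) || (q5 == !q5)).
!((((q5 || (q1 && q6)) || q6) -> q2) || (q5 == !q5)): α-rule — add !(((q5 || (q1 && q6)) || q6) -> q2), !(q5 == !q5).
!(((q5 || (q1 && q6)) || q6) -> q2): α-rule — add ((q5 || (q1 && q6)) || q6), !q2.
!(q5 == !q5): β-rule — branch into q5, !!q5  //  !q5, !q5.
  branch 1 (add q5, !!q5):
    ((q5 || (q1 && q6)) || q6): β-rule — branch into (q5 || (q1 && q6))  //  q6.
      branch 1.1 (add (q5 || (q1 && q6))):
        (q5 || (q1 && q6)): β-rule — branch into q5  //  (q1 && q6).
          branch 1.1.1 (add q5):
            ○ open, literals {q2=0, q4=1, q5=1}.
          branch 1.1.2 (add (q1 && q6)):
            (q1 && q6): α-rule — add q1, q6.
            ○ open, literals {q1=1, q2=0, q4=1, q5=1, q6=1}.
      branch 1.2 (add q6):
        ○ open, literals {q2=0, q4=1, q5=1, q6=1}.
  branch 2 (add !q5, !q5):
    ((q5 || (q1 && q6)) || q6): β-rule — branch into (q5 || (q1 && q6))  //  q6.
      branch 2.1 (add (q5 || (q1 && q6))):
        (q5 || (q1 && q6)): β-rule — branch into q5  //  (q1 && q6).
          branch 2.1.1 (add q5):
            × closes — contains both q5 and !q5.
          branch 2.1.2 (add (q1 && q6)):
            (q1 && q6): α-rule — add q1, q6.
            ○ open, literals {q1=1, q2=0, q4=1, q5=0, q6=1}.
      branch 2.2 (add q6):
        ○ open, literals {q2=0, q4=1, q5=0, q6=1}.
1 branch closed, 5 open.
Each open branch fixes some atoms; the unmentioned ones are free. Counting distinct full assignments: branch {q2=0, q4=1, q5=1} (q1, q3, q6) contributes 8 new; branch {q1=1, q2=0, q4=1, q5=1, q6=1} (q3) contributes 0 new; branch {q2=0, q4=1, q5=1, q6=1} (q1, q3) contributes 0 new; branch {q1=1, q2=0, q4=1, q5=0, q6=1} (q3) contributes 2 new; branch {q2=0, q4=1, q5=0, q6=1} (q1, q3) contributes 2 new. Total: 12.

12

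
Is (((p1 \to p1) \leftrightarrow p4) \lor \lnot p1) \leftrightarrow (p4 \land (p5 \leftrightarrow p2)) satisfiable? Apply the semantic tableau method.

Initial set: {((((p1 \to p1) \leftrightarrow p4) \lor \lnot p1) \leftrightarrow (p4 \land (p5 \leftrightarrow p2)))}.
((((p1 \to p1) \leftrightarrow p4) \lor \lnot p1) \leftrightarrow (p4 \land (p5 \leftrightarrow p2))): β-rule — branch into (((p1 \to p1) \leftrightarrow p4) \lor \lnot p1), (p4 \land (p5 \leftrightarrow p2))  //  \lnot (((p1 \to p1) \leftrightarrow p4) \lor \lnot p1), \lnot (p4 \land (p5 \leftrightarrow p2)).
  branch 1 (add (((p1 \to p1) \leftrightarrow p4) \lor \lnot p1), (p4 \land (p5 \leftrightarrow p2))):
    (p4 \land (p5 \leftrightarrow p2)): α-rule — add p4, (p5 \leftrightarrow p2).
    (((p1 \to p1) \leftrightarrow p4) \lor \lnot p1): β-rule — branch into ((p1 \to p1) \leftrightarrow p4)  //  \lnot p1.
      branch 1.1 (add ((p1 \to p1) \leftrightarrow p4)):
        (p5 \leftrightarrow p2): β-rule — branch into p5, p2  //  \lnot p5, \lnot p2.
          branch 1.1.1 (add p5, p2):
            ((p1 \to p1) \leftrightarrow p4): β-rule — branch into (p1 \to p1), p4  //  \lnot (p1 \to p1), \lnot p4.
              branch 1.1.1.1 (add (p1 \to p1), p4):
                (p1 \to p1): β-rule — branch into \lnot p1  //  p1.
                  branch 1.1.1.1.1 (add \lnot p1):
                    ○ open, literals {p1=false, p2=true, p4=true, p5=true}.
                  branch 1.1.1.1.2 (add p1):
                    ○ open, literals {p1=true, p2=true, p4=true, p5=true}.
              branch 1.1.1.2 (add \lnot (p1 \to p1), \lnot p4):
                × closes — contains both p4 and \lnot p4.
          branch 1.1.2 (add \lnot p5, \lnot p2):
            ((p1 \to p1) \leftrightarrow p4): β-rule — branch into (p1 \to p1), p4  //  \lnot (p1 \to p1), \lnot p4.
              branch 1.1.2.1 (add (p1 \to p1), p4):
                (p1 \to p1): β-rule — branch into \lnot p1  //  p1.
                  branch 1.1.2.1.1 (add \lnot p1):
                    ○ open, literals {p1=false, p2=false, p4=true, p5=false}.
                  branch 1.1.2.1.2 (add p1):
                    ○ open, literals {p1=true, p2=false, p4=true, p5=false}.
              branch 1.1.2.2 (add \lnot (p1 \to p1), \lnot p4):
                × closes — contains both p4 and \lnot p4.
      branch 1.2 (add \lnot p1):
        (p5 \leftrightarrow p2): β-rule — branch into p5, p2  //  \lnot p5, \lnot p2.
          branch 1.2.1 (add p5, p2):
            ○ open, literals {p1=false, p2=true, p4=true, p5=true}.
          branch 1.2.2 (add \lnot p5, \lnot p2):
            ○ open, literals {p1=false, p2=false, p4=true, p5=false}.
  branch 2 (add \lnot (((p1 \to p1) \leftrightarrow p4) \lor \lnot p1), \lnot (p4 \land (p5 \leftrightarrow p2))):
    \lnot (((p1 \to p1) \leftrightarrow p4) \lor \lnot p1): α-rule — add \lnot ((p1 \to p1) \leftrightarrow p4), \lnot \lnot p1.
    \lnot (p4 \land (p5 \leftrightarrow p2)): β-rule — branch into \lnot p4  //  \lnot (p5 \leftrightarrow p2).
      branch 2.1 (add \lnot p4):
        \lnot ((p1 \to p1) \leftrightarrow p4): β-rule — branch into (p1 \to p1), \lnot p4  //  \lnot (p1 \to p1), p4.
          branch 2.1.1 (add (p1 \to p1), \lnot p4):
            (p1 \to p1): β-rule — branch into \lnot p1  //  p1.
              branch 2.1.1.1 (add \lnot p1):
                × closes — contains both p1 and \lnot p1.
              branch 2.1.1.2 (add p1):
                ○ open, literals {p1=true, p4=false}.
          branch 2.1.2 (add \lnot (p1 \to p1), p4):
            × closes — contains both p4 and \lnot p4.
      branch 2.2 (add \lnot (p5 \leftrightarrow p2)):
        \lnot ((p1 \to p1) \leftrightarrow p4): β-rule — branch into (p1 \to p1), \lnot p4  //  \lnot (p1 \to p1), p4.
          branch 2.2.1 (add (p1 \to p1), \lnot p4):
            \lnot (p5 \leftrightarrow p2): β-rule — branch into p5, \lnot p2  //  \lnot p5, p2.
              branch 2.2.1.1 (add p5, \lnot p2):
                (p1 \to p1): β-rule — branch into \lnot p1  //  p1.
                  branch 2.2.1.1.1 (add \lnot p1):
                    × closes — contains both p1 and \lnot p1.
                  branch 2.2.1.1.2 (add p1):
                    ○ open, literals {p1=true, p2=false, p4=false, p5=true}.
              branch 2.2.1.2 (add \lnot p5, p2):
                (p1 \to p1): β-rule — branch into \lnot p1  //  p1.
                  branch 2.2.1.2.1 (add \lnot p1):
                    × closes — contains both p1 and \lnot p1.
                  branch 2.2.1.2.2 (add p1):
                    ○ open, literals {p1=true, p2=true, p4=false, p5=false}.
          branch 2.2.2 (add \lnot (p1 \to p1), p4):
            \lnot (p1 \to p1): α-rule — add p1, \lnot p1.
            × closes — contains both p1 and \lnot p1.
7 branches closed, 9 open.
An open branch gives a satisfying assignment: p1=false, p2=true, p4=true, p5=true.

Satisfiable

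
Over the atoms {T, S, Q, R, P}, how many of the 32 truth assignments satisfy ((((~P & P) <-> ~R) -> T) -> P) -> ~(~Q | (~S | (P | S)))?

Initial set: {(((((~P & P) <-> ~R) -> T) -> P) -> ~(~Q | (~S | (P | S))))}.
(((((~P & P) <-> ~R) -> T) -> P) -> ~(~Q | (~S | (P | S)))): β-rule — branch into ~((((~P & P) <-> ~R) -> T) -> P)  //  ~(~Q | (~S | (P | S))).
  branch 1 (add ~((((~P & P) <-> ~R) -> T) -> P)):
    ~((((~P & P) <-> ~R) -> T) -> P): α-rule — add (((~P & P) <-> ~R) -> T), ~P.
    (((~P & P) <-> ~R) -> T): β-rule — branch into ~((~P & P) <-> ~R)  //  T.
      branch 1.1 (add ~((~P & P) <-> ~R)):
        ~((~P & P) <-> ~R): β-rule — branch into (~P & P), ~~R  //  ~(~P & P), ~R.
          branch 1.1.1 (add (~P & P), ~~R):
            (~P & P): α-rule — add ~P, P.
            × closes — contains both P and ~P.
          branch 1.1.2 (add ~(~P & P), ~R):
            ~(~P & P): β-rule — branch into ~~P  //  ~P.
              branch 1.1.2.1 (add ~~P):
                × closes — contains both P and ~P.
              branch 1.1.2.2 (add ~P):
                ○ open, literals {P=false, R=false}.
      branch 1.2 (add T):
        ○ open, literals {P=false, T=true}.
  branch 2 (add ~(~Q | (~S | (P | S)))):
    ~(~Q | (~S | (P | S))): α-rule — add ~~Q, ~(~S | (P | S)).
    ~(~S | (P | S)): α-rule — add ~~S, ~(P | S).
    ~(P | S): α-rule — add ~P, ~S.
    × closes — contains both S and ~S.
3 branches closed, 2 open.
Each open branch fixes some atoms; the unmentioned ones are free. Counting distinct full assignments: branch {P=false, R=false} (T, S, Q) contributes 8 new; branch {P=false, T=true} (S, Q, R) contributes 4 new. Total: 12.

12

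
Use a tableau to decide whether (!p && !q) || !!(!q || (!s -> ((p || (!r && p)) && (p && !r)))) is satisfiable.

Satisfiable

Initial set: {((!p && !q) || !!(!q || (!s -> ((p || (!r && p)) && (p && !r)))))}.
((!p && !q) || !!(!q || (!s -> ((p || (!r && p)) && (p && !r))))): β-rule — branch into (!p && !q)  //  !!(!q || (!s -> ((p || (!r && p)) && (p && !r)))).
  branch 1 (add (!p && !q)):
    (!p && !q): α-rule — add !p, !q.
    ○ open, literals {p=false, q=false}.
  branch 2 (add !!(!q || (!s -> ((p || (!r && p)) && (p && !r))))):
    !!(!q || (!s -> ((p || (!r && p)) && (p && !r)))): drop double negation, giving (!q || (!s -> ((p || (!r && p)) && (p && !r)))).
    (!q || (!s -> ((p || (!r && p)) && (p && !r)))): β-rule — branch into !q  //  (!s -> ((p || (!r && p)) && (p && !r))).
      branch 2.1 (add !q):
        ○ open, literals {q=false}.
      branch 2.2 (add (!s -> ((p || (!r && p)) && (p && !r)))):
        (!s -> ((p || (!r && p)) && (p && !r))): β-rule — branch into !!s  //  ((p || (!r && p)) && (p && !r)).
          branch 2.2.1 (add !!s):
            ○ open, literals {s=true}.
          branch 2.2.2 (add ((p || (!r && p)) && (p && !r))):
            ((p || (!r && p)) && (p && !r)): α-rule — add (p || (!r && p)), (p && !r).
            (p && !r): α-rule — add p, !r.
            (p || (!r && p)): β-rule — branch into p  //  (!r && p).
              branch 2.2.2.1 (add p):
                ○ open, literals {p=true, r=false}.
              branch 2.2.2.2 (add (!r && p)):
                (!r && p): α-rule — add !r, p.
                ○ open, literals {p=true, r=false}.
0 branches closed, 5 open.
An open branch gives a satisfying assignment: p=false, q=false.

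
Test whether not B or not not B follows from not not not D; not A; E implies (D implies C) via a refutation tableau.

Yes

Initial set: {not not not D; not A; (E implies (D implies C)); not (not B or not not B)}.
not not not D: drop double negation, giving not D.
not (not B or not not B): α-rule — add not not B, not not not B.
not not not B: drop double negation, giving not B.
× closes — contains both B and not B.
All 1 branch closes.
Every branch closed, so the premises entail the conclusion.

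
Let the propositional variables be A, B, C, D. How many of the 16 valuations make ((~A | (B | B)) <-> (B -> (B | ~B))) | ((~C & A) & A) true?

14

Initial set: {T (((~A | (B | B)) <-> (B -> (B | ~B))) | ((~C & A) & A))}.
T (((~A | (B | B)) <-> (B -> (B | ~B))) | ((~C & A) & A)): β-rule — branch into T ((~A | (B | B)) <-> (B -> (B | ~B)))  //  T ((~C & A) & A).
  branch 1 (add T ((~A | (B | B)) <-> (B -> (B | ~B)))):
    T ((~A | (B | B)) <-> (B -> (B | ~B))): β-rule — branch into T (~A | (B | B)), T (B -> (B | ~B))  //  F (~A | (B | B)), F (B -> (B | ~B)).
      branch 1.1 (add T (~A | (B | B)), T (B -> (B | ~B))):
        T (~A | (B | B)): β-rule — branch into T ~A  //  T (B | B).
          branch 1.1.1 (add T ~A):
            T (B -> (B | ~B)): β-rule — branch into F B  //  T (B | ~B).
              branch 1.1.1.1 (add F B):
                ○ open, literals {A=false, B=false}.
              branch 1.1.1.2 (add T (B | ~B)):
                T (B | ~B): β-rule — branch into T B  //  T ~B.
                  branch 1.1.1.2.1 (add T B):
                    ○ open, literals {A=false, B=true}.
                  branch 1.1.1.2.2 (add T ~B):
                    ○ open, literals {A=false, B=false}.
          branch 1.1.2 (add T (B | B)):
            T (B -> (B | ~B)): β-rule — branch into F B  //  T (B | ~B).
              branch 1.1.2.1 (add F B):
                T (B | B): β-rule — branch into T B  //  T B.
                  branch 1.1.2.1.1 (add T B):
                    × closes — contains both B and ~B.
                  branch 1.1.2.1.2 (add T B):
                    × closes — contains both B and ~B.
              branch 1.1.2.2 (add T (B | ~B)):
                T (B | B): β-rule — branch into T B  //  T B.
                  branch 1.1.2.2.1 (add T B):
                    T (B | ~B): β-rule — branch into T B  //  T ~B.
                      branch 1.1.2.2.1.1 (add T B):
                        ○ open, literals {B=true}.
                      branch 1.1.2.2.1.2 (add T ~B):
                        × closes — contains both B and ~B.
                  branch 1.1.2.2.2 (add T B):
                    T (B | ~B): β-rule — branch into T B  //  T ~B.
                      branch 1.1.2.2.2.1 (add T B):
                        ○ open, literals {B=true}.
                      branch 1.1.2.2.2.2 (add T ~B):
                        × closes — contains both B and ~B.
      branch 1.2 (add F (~A | (B | B)), F (B -> (B | ~B))):
        F (~A | (B | B)): α-rule — add F ~A, F (B | B).
        F (B -> (B | ~B)): α-rule — add T B, F (B | ~B).
        F (B | B): α-rule — add F B, F B.
        × closes — contains both B and ~B.
  branch 2 (add T ((~C & A) & A)):
    T ((~C & A) & A): α-rule — add T (~C & A), T A.
    T (~C & A): α-rule — add T ~C, T A.
    ○ open, literals {A=true, C=false}.
5 branches closed, 6 open.
Each open branch fixes some atoms; the unmentioned ones are free. Counting distinct full assignments: branch {A=false, B=false} (C, D) contributes 4 new; branch {A=false, B=true} (C, D) contributes 4 new; branch {A=false, B=false} (C, D) contributes 0 new; branch {B=true} (A, C, D) contributes 4 new; branch {B=true} (A, C, D) contributes 0 new; branch {A=true, C=false} (B, D) contributes 2 new. Total: 14.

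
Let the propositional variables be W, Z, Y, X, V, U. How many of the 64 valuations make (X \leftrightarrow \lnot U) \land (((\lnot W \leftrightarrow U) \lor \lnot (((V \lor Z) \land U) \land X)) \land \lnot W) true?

16

Initial set: {T ((X \leftrightarrow \lnot U) \land (((\lnot W \leftrightarrow U) \lor \lnot (((V \lor Z) \land U) \land X)) \land \lnot W))}.
T ((X \leftrightarrow \lnot U) \land (((\lnot W \leftrightarrow U) \lor \lnot (((V \lor Z) \land U) \land X)) \land \lnot W)): α-rule — add T (X \leftrightarrow \lnot U), T (((\lnot W \leftrightarrow U) \lor \lnot (((V \lor Z) \land U) \land X)) \land \lnot W).
T (((\lnot W \leftrightarrow U) \lor \lnot (((V \lor Z) \land U) \land X)) \land \lnot W): α-rule — add T ((\lnot W \leftrightarrow U) \lor \lnot (((V \lor Z) \land U) \land X)), T \lnot W.
T (X \leftrightarrow \lnot U): β-rule — branch into T X, T \lnot U  //  F X, F \lnot U.
  branch 1 (add T X, T \lnot U):
    T ((\lnot W \leftrightarrow U) \lor \lnot (((V \lor Z) \land U) \land X)): β-rule — branch into T (\lnot W \leftrightarrow U)  //  T \lnot (((V \lor Z) \land U) \land X).
      branch 1.1 (add T (\lnot W \leftrightarrow U)):
        T (\lnot W \leftrightarrow U): β-rule — branch into T \lnot W, T U  //  F \lnot W, F U.
          branch 1.1.1 (add T \lnot W, T U):
            × closes — contains both U and \lnot U.
          branch 1.1.2 (add F \lnot W, F U):
            × closes — contains both W and \lnot W.
      branch 1.2 (add T \lnot (((V \lor Z) \land U) \land X)):
        T \lnot (((V \lor Z) \land U) \land X): β-rule — branch into F ((V \lor Z) \land U)  //  F X.
          branch 1.2.1 (add F ((V \lor Z) \land U)):
            F ((V \lor Z) \land U): β-rule — branch into F (V \lor Z)  //  F U.
              branch 1.2.1.1 (add F (V \lor Z)):
                F (V \lor Z): α-rule — add F V, F Z.
                ○ open, literals {U=false, V=false, W=false, X=true, Z=false}.
              branch 1.2.1.2 (add F U):
                ○ open, literals {U=false, W=false, X=true}.
          branch 1.2.2 (add F X):
            × closes — contains both X and \lnot X.
  branch 2 (add F X, F \lnot U):
    T ((\lnot W \leftrightarrow U) \lor \lnot (((V \lor Z) \land U) \land X)): β-rule — branch into T (\lnot W \leftrightarrow U)  //  T \lnot (((V \lor Z) \land U) \land X).
      branch 2.1 (add T (\lnot W \leftrightarrow U)):
        T (\lnot W \leftrightarrow U): β-rule — branch into T \lnot W, T U  //  F \lnot W, F U.
          branch 2.1.1 (add T \lnot W, T U):
            ○ open, literals {U=true, W=false, X=false}.
          branch 2.1.2 (add F \lnot W, F U):
            × closes — contains both W and \lnot W.
      branch 2.2 (add T \lnot (((V \lor Z) \land U) \land X)):
        T \lnot (((V \lor Z) \land U) \land X): β-rule — branch into F ((V \lor Z) \land U)  //  F X.
          branch 2.2.1 (add F ((V \lor Z) \land U)):
            F ((V \lor Z) \land U): β-rule — branch into F (V \lor Z)  //  F U.
              branch 2.2.1.1 (add F (V \lor Z)):
                F (V \lor Z): α-rule — add F V, F Z.
                ○ open, literals {U=true, V=false, W=false, X=false, Z=false}.
              branch 2.2.1.2 (add F U):
                × closes — contains both U and \lnot U.
          branch 2.2.2 (add F X):
            ○ open, literals {U=true, W=false, X=false}.
5 branches closed, 5 open.
Each open branch fixes some atoms; the unmentioned ones are free. Counting distinct full assignments: branch {U=false, V=false, W=false, X=true, Z=false} (Y) contributes 2 new; branch {U=false, W=false, X=true} (Z, Y, V) contributes 6 new; branch {U=true, W=false, X=false} (Z, Y, V) contributes 8 new; branch {U=true, V=false, W=false, X=false, Z=false} (Y) contributes 0 new; branch {U=true, W=false, X=false} (Z, Y, V) contributes 0 new. Total: 16.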